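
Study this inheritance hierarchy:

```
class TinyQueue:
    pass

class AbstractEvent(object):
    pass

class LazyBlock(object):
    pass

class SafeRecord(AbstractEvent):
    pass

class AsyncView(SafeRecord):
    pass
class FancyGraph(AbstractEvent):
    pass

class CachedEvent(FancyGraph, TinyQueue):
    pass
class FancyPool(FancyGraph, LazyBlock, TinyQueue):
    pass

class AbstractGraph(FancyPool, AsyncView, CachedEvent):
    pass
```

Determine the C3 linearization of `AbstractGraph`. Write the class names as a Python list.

[AbstractGraph, FancyPool, AsyncView, SafeRecord, CachedEvent, FancyGraph, AbstractEvent, LazyBlock, TinyQueue, object]

L[AbstractGraph] = AbstractGraph + merge(L[FancyPool], L[AsyncView], L[CachedEvent], [FancyPool AsyncView CachedEvent])
  take FancyPool:  [FancyPool FancyGraph AbstractEvent LazyBlock TinyQueue object] + [AsyncView SafeRecord AbstractEvent object] + [CachedEvent FancyGraph AbstractEvent TinyQueue object] + [FancyPool AsyncView CachedEvent]
  take AsyncView:  [FancyGraph AbstractEvent LazyBlock TinyQueue object] + [AsyncView SafeRecord AbstractEvent object] + [CachedEvent FancyGraph AbstractEvent TinyQueue object] + [AsyncView CachedEvent]
  take SafeRecord:  [FancyGraph AbstractEvent LazyBlock TinyQueue object] + [SafeRecord AbstractEvent object] + [CachedEvent FancyGraph AbstractEvent TinyQueue object] + [CachedEvent]
  take CachedEvent:  [FancyGraph AbstractEvent LazyBlock TinyQueue object] + [AbstractEvent object] + [CachedEvent FancyGraph AbstractEvent TinyQueue object] + [CachedEvent]
  take FancyGraph:  [FancyGraph AbstractEvent LazyBlock TinyQueue object] + [AbstractEvent object] + [FancyGraph AbstractEvent TinyQueue object]
  take AbstractEvent:  [AbstractEvent LazyBlock TinyQueue object] + [AbstractEvent object] + [AbstractEvent TinyQueue object]
  take LazyBlock:  [LazyBlock TinyQueue object] + [object] + [TinyQueue object]
  take TinyQueue:  [TinyQueue object] + [object] + [TinyQueue object]
  take object:  [object] + [object] + [object]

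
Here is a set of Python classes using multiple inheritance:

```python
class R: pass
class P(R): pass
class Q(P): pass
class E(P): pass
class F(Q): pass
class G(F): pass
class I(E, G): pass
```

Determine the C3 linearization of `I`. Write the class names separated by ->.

L[I] = I + merge(L[E], L[G], [E G])
  take E:  [E P R object] + [G F Q P R object] + [E G]
  take G:  [P R object] + [G F Q P R object] + [G]
  take F:  [P R object] + [F Q P R object]
  take Q:  [P R object] + [Q P R object]
  take P:  [P R object] + [P R object]
  take R:  [R object] + [R object]
  take object:  [object] + [object]

I -> E -> G -> F -> Q -> P -> R -> object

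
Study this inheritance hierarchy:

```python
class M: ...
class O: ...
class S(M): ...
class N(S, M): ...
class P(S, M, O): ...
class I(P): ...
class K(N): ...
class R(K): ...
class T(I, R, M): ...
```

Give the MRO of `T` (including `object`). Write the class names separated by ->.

T -> I -> P -> R -> K -> N -> S -> M -> O -> object

L[T] = T + merge(L[I], L[R], L[M], [I R M])
  take I:  [I P S M O object] + [R K N S M object] + [M object] + [I R M]
  take P:  [P S M O object] + [R K N S M object] + [M object] + [R M]
  take R:  [S M O object] + [R K N S M object] + [M object] + [R M]
  take K:  [S M O object] + [K N S M object] + [M object] + [M]
  take N:  [S M O object] + [N S M object] + [M object] + [M]
  take S:  [S M O object] + [S M object] + [M object] + [M]
  take M:  [M O object] + [M object] + [M object] + [M]
  take O:  [O object] + [object] + [object]
  take object:  [object] + [object] + [object]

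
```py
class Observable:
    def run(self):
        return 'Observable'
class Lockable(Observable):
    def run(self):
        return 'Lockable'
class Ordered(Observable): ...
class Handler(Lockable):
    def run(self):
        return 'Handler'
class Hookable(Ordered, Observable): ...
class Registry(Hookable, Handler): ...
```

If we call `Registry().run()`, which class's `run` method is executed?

Handler

L[Registry] = Registry + merge(L[Hookable], L[Handler], [Hookable Handler])
  take Hookable:  [Hookable Ordered Observable object] + [Handler Lockable Observable object] + [Hookable Handler]
  take Ordered:  [Ordered Observable object] + [Handler Lockable Observable object] + [Handler]
  take Handler:  [Observable object] + [Handler Lockable Observable object] + [Handler]
  take Lockable:  [Observable object] + [Lockable Observable object]
  take Observable:  [Observable object] + [Observable object]
  take object:  [object] + [object]
MRO: Registry Hookable Ordered Handler Lockable Observable object
run is defined in: Handler, Lockable, Observable. First along the MRO is Handler.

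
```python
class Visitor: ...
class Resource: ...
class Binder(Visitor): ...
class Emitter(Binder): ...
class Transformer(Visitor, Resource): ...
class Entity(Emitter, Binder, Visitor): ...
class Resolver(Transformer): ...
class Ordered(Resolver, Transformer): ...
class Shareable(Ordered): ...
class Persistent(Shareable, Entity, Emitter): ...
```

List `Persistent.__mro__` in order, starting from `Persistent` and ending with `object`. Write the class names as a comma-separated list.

L[Persistent] = Persistent + merge(L[Shareable], L[Entity], L[Emitter], [Shareable Entity Emitter])
  take Shareable:  [Shareable Ordered Resolver Transformer Visitor Resource object] + [Entity Emitter Binder Visitor object] + [Emitter Binder Visitor object] + [Shareable Entity Emitter]
  take Ordered:  [Ordered Resolver Transformer Visitor Resource object] + [Entity Emitter Binder Visitor object] + [Emitter Binder Visitor object] + [Entity Emitter]
  take Resolver:  [Resolver Transformer Visitor Resource object] + [Entity Emitter Binder Visitor object] + [Emitter Binder Visitor object] + [Entity Emitter]
  take Transformer:  [Transformer Visitor Resource object] + [Entity Emitter Binder Visitor object] + [Emitter Binder Visitor object] + [Entity Emitter]
  take Entity:  [Visitor Resource object] + [Entity Emitter Binder Visitor object] + [Emitter Binder Visitor object] + [Entity Emitter]
  take Emitter:  [Visitor Resource object] + [Emitter Binder Visitor object] + [Emitter Binder Visitor object] + [Emitter]
  take Binder:  [Visitor Resource object] + [Binder Visitor object] + [Binder Visitor object]
  take Visitor:  [Visitor Resource object] + [Visitor object] + [Visitor object]
  take Resource:  [Resource object] + [object] + [object]
  take object:  [object] + [object] + [object]

Persistent, Shareable, Ordered, Resolver, Transformer, Entity, Emitter, Binder, Visitor, Resource, object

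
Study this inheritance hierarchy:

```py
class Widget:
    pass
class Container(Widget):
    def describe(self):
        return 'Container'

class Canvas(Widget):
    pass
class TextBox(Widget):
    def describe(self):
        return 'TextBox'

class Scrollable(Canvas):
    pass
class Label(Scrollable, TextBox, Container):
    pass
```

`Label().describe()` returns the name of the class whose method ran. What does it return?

L[Label] = Label + merge(L[Scrollable], L[TextBox], L[Container], [Scrollable TextBox Container])
  take Scrollable:  [Scrollable Canvas Widget object] + [TextBox Widget object] + [Container Widget object] + [Scrollable TextBox Container]
  take Canvas:  [Canvas Widget object] + [TextBox Widget object] + [Container Widget object] + [TextBox Container]
  take TextBox:  [Widget object] + [TextBox Widget object] + [Container Widget object] + [TextBox Container]
  take Container:  [Widget object] + [Widget object] + [Container Widget object] + [Container]
  take Widget:  [Widget object] + [Widget object] + [Widget object]
  take object:  [object] + [object] + [object]
MRO: Label Scrollable Canvas TextBox Container Widget object
describe is defined in: Container, TextBox. First along the MRO is TextBox.

TextBox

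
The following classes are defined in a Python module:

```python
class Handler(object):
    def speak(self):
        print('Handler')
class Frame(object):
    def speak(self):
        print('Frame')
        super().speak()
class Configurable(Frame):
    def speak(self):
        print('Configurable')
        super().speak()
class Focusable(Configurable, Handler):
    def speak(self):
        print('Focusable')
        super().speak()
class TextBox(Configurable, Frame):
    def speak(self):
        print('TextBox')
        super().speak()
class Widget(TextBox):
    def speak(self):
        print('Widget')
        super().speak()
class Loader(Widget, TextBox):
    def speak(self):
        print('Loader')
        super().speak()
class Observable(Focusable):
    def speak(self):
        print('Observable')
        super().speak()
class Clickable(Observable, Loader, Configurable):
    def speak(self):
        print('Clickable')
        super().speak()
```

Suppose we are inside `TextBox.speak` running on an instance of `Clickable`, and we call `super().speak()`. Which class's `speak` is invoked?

L[Clickable] = Clickable + merge(L[Observable], L[Loader], L[Configurable], [Observable Loader Configurable])
  take Observable:  [Observable Focusable Configurable Frame Handler object] + [Loader Widget TextBox Configurable Frame object] + [Configurable Frame object] + [Observable Loader Configurable]
  take Focusable:  [Focusable Configurable Frame Handler object] + [Loader Widget TextBox Configurable Frame object] + [Configurable Frame object] + [Loader Configurable]
  take Loader:  [Configurable Frame Handler object] + [Loader Widget TextBox Configurable Frame object] + [Configurable Frame object] + [Loader Configurable]
  take Widget:  [Configurable Frame Handler object] + [Widget TextBox Configurable Frame object] + [Configurable Frame object] + [Configurable]
  take TextBox:  [Configurable Frame Handler object] + [TextBox Configurable Frame object] + [Configurable Frame object] + [Configurable]
  take Configurable:  [Configurable Frame Handler object] + [Configurable Frame object] + [Configurable Frame object] + [Configurable]
  take Frame:  [Frame Handler object] + [Frame object] + [Frame object]
  take Handler:  [Handler object] + [object] + [object]
  take object:  [object] + [object] + [object]
MRO: Clickable Observable Focusable Loader Widget TextBox Configurable Frame Handler object
super() in TextBox.speak on a Clickable instance goes to the class after TextBox in Clickable's MRO: Configurable.

Configurable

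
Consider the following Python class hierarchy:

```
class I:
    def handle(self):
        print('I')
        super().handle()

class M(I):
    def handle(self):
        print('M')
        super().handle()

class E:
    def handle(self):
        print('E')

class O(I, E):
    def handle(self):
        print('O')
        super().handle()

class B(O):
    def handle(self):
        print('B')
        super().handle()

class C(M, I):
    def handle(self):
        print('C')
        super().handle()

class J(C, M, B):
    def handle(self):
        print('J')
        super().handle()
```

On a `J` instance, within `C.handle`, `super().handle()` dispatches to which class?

L[J] = J + merge(L[C], L[M], L[B], [C M B])
  take C:  [C M I object] + [M I object] + [B O I E object] + [C M B]
  take M:  [M I object] + [M I object] + [B O I E object] + [M B]
  take B:  [I object] + [I object] + [B O I E object] + [B]
  take O:  [I object] + [I object] + [O I E object]
  take I:  [I object] + [I object] + [I E object]
  take E:  [object] + [object] + [E object]
  take object:  [object] + [object] + [object]
MRO: J C M B O I E object
super() in C.handle on a J instance goes to the class after C in J's MRO: M.

M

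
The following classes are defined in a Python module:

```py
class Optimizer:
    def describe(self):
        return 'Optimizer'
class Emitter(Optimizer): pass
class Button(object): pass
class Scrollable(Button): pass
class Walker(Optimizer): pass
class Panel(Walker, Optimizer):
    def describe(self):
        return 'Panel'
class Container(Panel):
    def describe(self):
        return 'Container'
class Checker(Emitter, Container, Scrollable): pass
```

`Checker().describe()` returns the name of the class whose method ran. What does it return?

Container

L[Checker] = Checker + merge(L[Emitter], L[Container], L[Scrollable], [Emitter Container Scrollable])
  take Emitter:  [Emitter Optimizer object] + [Container Panel Walker Optimizer object] + [Scrollable Button object] + [Emitter Container Scrollable]
  take Container:  [Optimizer object] + [Container Panel Walker Optimizer object] + [Scrollable Button object] + [Container Scrollable]
  take Panel:  [Optimizer object] + [Panel Walker Optimizer object] + [Scrollable Button object] + [Scrollable]
  take Walker:  [Optimizer object] + [Walker Optimizer object] + [Scrollable Button object] + [Scrollable]
  take Optimizer:  [Optimizer object] + [Optimizer object] + [Scrollable Button object] + [Scrollable]
  take Scrollable:  [object] + [object] + [Scrollable Button object] + [Scrollable]
  take Button:  [object] + [object] + [Button object]
  take object:  [object] + [object] + [object]
MRO: Checker Emitter Container Panel Walker Optimizer Scrollable Button object
describe is defined in: Container, Optimizer, Panel. First along the MRO is Container.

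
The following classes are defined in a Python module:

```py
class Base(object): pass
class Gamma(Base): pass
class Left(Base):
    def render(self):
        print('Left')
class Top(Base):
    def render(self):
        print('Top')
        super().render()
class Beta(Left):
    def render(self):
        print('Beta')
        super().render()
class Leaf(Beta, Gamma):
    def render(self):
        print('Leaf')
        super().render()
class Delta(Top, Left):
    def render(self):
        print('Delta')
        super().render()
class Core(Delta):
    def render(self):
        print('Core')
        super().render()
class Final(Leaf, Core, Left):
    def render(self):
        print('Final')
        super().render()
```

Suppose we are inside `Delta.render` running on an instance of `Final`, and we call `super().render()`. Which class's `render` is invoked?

Top

L[Final] = Final + merge(L[Leaf], L[Core], L[Left], [Leaf Core Left])
  take Leaf:  [Leaf Beta Left Gamma Base object] + [Core Delta Top Left Base object] + [Left Base object] + [Leaf Core Left]
  take Beta:  [Beta Left Gamma Base object] + [Core Delta Top Left Base object] + [Left Base object] + [Core Left]
  take Core:  [Left Gamma Base object] + [Core Delta Top Left Base object] + [Left Base object] + [Core Left]
  take Delta:  [Left Gamma Base object] + [Delta Top Left Base object] + [Left Base object] + [Left]
  take Top:  [Left Gamma Base object] + [Top Left Base object] + [Left Base object] + [Left]
  take Left:  [Left Gamma Base object] + [Left Base object] + [Left Base object] + [Left]
  take Gamma:  [Gamma Base object] + [Base object] + [Base object]
  take Base:  [Base object] + [Base object] + [Base object]
  take object:  [object] + [object] + [object]
MRO: Final Leaf Beta Core Delta Top Left Gamma Base object
super() in Delta.render on a Final instance goes to the class after Delta in Final's MRO: Top.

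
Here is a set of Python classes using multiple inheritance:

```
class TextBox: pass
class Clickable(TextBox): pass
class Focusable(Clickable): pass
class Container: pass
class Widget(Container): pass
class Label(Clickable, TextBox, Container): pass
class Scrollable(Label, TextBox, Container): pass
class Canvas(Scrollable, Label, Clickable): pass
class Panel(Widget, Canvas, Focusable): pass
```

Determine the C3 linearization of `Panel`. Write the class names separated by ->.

Panel -> Widget -> Canvas -> Scrollable -> Label -> Focusable -> Clickable -> TextBox -> Container -> object

L[Panel] = Panel + merge(L[Widget], L[Canvas], L[Focusable], [Widget Canvas Focusable])
  take Widget:  [Widget Container object] + [Canvas Scrollable Label Clickable TextBox Container object] + [Focusable Clickable TextBox object] + [Widget Canvas Focusable]
  take Canvas:  [Container object] + [Canvas Scrollable Label Clickable TextBox Container object] + [Focusable Clickable TextBox object] + [Canvas Focusable]
  take Scrollable:  [Container object] + [Scrollable Label Clickable TextBox Container object] + [Focusable Clickable TextBox object] + [Focusable]
  take Label:  [Container object] + [Label Clickable TextBox Container object] + [Focusable Clickable TextBox object] + [Focusable]
  take Focusable:  [Container object] + [Clickable TextBox Container object] + [Focusable Clickable TextBox object] + [Focusable]
  take Clickable:  [Container object] + [Clickable TextBox Container object] + [Clickable TextBox object]
  take TextBox:  [Container object] + [TextBox Container object] + [TextBox object]
  take Container:  [Container object] + [Container object] + [object]
  take object:  [object] + [object] + [object]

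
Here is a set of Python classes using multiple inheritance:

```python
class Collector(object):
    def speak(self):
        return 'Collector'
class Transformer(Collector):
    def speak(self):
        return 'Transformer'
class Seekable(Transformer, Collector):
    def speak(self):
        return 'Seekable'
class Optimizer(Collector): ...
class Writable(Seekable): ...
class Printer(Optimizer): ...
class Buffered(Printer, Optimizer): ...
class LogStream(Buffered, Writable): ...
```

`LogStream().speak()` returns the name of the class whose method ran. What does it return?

Seekable

L[LogStream] = LogStream + merge(L[Buffered], L[Writable], [Buffered Writable])
  take Buffered:  [Buffered Printer Optimizer Collector object] + [Writable Seekable Transformer Collector object] + [Buffered Writable]
  take Printer:  [Printer Optimizer Collector object] + [Writable Seekable Transformer Collector object] + [Writable]
  take Optimizer:  [Optimizer Collector object] + [Writable Seekable Transformer Collector object] + [Writable]
  take Writable:  [Collector object] + [Writable Seekable Transformer Collector object] + [Writable]
  take Seekable:  [Collector object] + [Seekable Transformer Collector object]
  take Transformer:  [Collector object] + [Transformer Collector object]
  take Collector:  [Collector object] + [Collector object]
  take object:  [object] + [object]
MRO: LogStream Buffered Printer Optimizer Writable Seekable Transformer Collector object
speak is defined in: Collector, Seekable, Transformer. First along the MRO is Seekable.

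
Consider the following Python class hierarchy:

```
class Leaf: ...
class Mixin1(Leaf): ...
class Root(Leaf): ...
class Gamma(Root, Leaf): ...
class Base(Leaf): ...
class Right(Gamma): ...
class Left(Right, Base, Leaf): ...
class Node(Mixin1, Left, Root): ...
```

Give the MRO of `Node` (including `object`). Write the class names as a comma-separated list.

L[Node] = Node + merge(L[Mixin1], L[Left], L[Root], [Mixin1 Left Root])
  take Mixin1:  [Mixin1 Leaf object] + [Left Right Gamma Root Base Leaf object] + [Root Leaf object] + [Mixin1 Left Root]
  take Left:  [Leaf object] + [Left Right Gamma Root Base Leaf object] + [Root Leaf object] + [Left Root]
  take Right:  [Leaf object] + [Right Gamma Root Base Leaf object] + [Root Leaf object] + [Root]
  take Gamma:  [Leaf object] + [Gamma Root Base Leaf object] + [Root Leaf object] + [Root]
  take Root:  [Leaf object] + [Root Base Leaf object] + [Root Leaf object] + [Root]
  take Base:  [Leaf object] + [Base Leaf object] + [Leaf object]
  take Leaf:  [Leaf object] + [Leaf object] + [Leaf object]
  take object:  [object] + [object] + [object]

Node, Mixin1, Left, Right, Gamma, Root, Base, Leaf, object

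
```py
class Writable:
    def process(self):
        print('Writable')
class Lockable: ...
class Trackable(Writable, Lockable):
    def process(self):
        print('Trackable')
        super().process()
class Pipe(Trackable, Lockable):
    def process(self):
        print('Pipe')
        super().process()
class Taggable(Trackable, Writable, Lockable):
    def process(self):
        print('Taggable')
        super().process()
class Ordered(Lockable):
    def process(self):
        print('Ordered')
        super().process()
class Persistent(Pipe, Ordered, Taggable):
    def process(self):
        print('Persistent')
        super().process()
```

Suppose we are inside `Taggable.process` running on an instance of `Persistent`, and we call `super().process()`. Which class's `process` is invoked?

L[Persistent] = Persistent + merge(L[Pipe], L[Ordered], L[Taggable], [Pipe Ordered Taggable])
  take Pipe:  [Pipe Trackable Writable Lockable object] + [Ordered Lockable object] + [Taggable Trackable Writable Lockable object] + [Pipe Ordered Taggable]
  take Ordered:  [Trackable Writable Lockable object] + [Ordered Lockable object] + [Taggable Trackable Writable Lockable object] + [Ordered Taggable]
  take Taggable:  [Trackable Writable Lockable object] + [Lockable object] + [Taggable Trackable Writable Lockable object] + [Taggable]
  take Trackable:  [Trackable Writable Lockable object] + [Lockable object] + [Trackable Writable Lockable object]
  take Writable:  [Writable Lockable object] + [Lockable object] + [Writable Lockable object]
  take Lockable:  [Lockable object] + [Lockable object] + [Lockable object]
  take object:  [object] + [object] + [object]
MRO: Persistent Pipe Ordered Taggable Trackable Writable Lockable object
super() in Taggable.process on a Persistent instance goes to the class after Taggable in Persistent's MRO: Trackable.

Trackable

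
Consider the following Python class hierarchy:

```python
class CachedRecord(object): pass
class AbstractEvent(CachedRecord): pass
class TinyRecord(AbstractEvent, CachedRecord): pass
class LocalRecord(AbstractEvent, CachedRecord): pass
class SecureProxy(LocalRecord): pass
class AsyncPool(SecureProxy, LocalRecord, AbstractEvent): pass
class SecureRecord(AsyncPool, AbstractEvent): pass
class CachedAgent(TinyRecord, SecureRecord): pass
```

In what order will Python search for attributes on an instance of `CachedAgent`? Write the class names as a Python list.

[CachedAgent, TinyRecord, SecureRecord, AsyncPool, SecureProxy, LocalRecord, AbstractEvent, CachedRecord, object]

L[CachedAgent] = CachedAgent + merge(L[TinyRecord], L[SecureRecord], [TinyRecord SecureRecord])
  take TinyRecord:  [TinyRecord AbstractEvent CachedRecord object] + [SecureRecord AsyncPool SecureProxy LocalRecord AbstractEvent CachedRecord object] + [TinyRecord SecureRecord]
  take SecureRecord:  [AbstractEvent CachedRecord object] + [SecureRecord AsyncPool SecureProxy LocalRecord AbstractEvent CachedRecord object] + [SecureRecord]
  take AsyncPool:  [AbstractEvent CachedRecord object] + [AsyncPool SecureProxy LocalRecord AbstractEvent CachedRecord object]
  take SecureProxy:  [AbstractEvent CachedRecord object] + [SecureProxy LocalRecord AbstractEvent CachedRecord object]
  take LocalRecord:  [AbstractEvent CachedRecord object] + [LocalRecord AbstractEvent CachedRecord object]
  take AbstractEvent:  [AbstractEvent CachedRecord object] + [AbstractEvent CachedRecord object]
  take CachedRecord:  [CachedRecord object] + [CachedRecord object]
  take object:  [object] + [object]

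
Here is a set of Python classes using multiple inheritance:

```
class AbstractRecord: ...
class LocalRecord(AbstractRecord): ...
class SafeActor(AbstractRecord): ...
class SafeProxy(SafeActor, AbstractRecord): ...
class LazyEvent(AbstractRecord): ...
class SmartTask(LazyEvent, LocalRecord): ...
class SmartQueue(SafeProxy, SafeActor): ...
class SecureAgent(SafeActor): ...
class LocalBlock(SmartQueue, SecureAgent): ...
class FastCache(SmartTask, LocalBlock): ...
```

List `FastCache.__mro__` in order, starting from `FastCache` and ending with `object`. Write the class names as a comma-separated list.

FastCache, SmartTask, LazyEvent, LocalRecord, LocalBlock, SmartQueue, SafeProxy, SecureAgent, SafeActor, AbstractRecord, object

L[FastCache] = FastCache + merge(L[SmartTask], L[LocalBlock], [SmartTask LocalBlock])
  take SmartTask:  [SmartTask LazyEvent LocalRecord AbstractRecord object] + [LocalBlock SmartQueue SafeProxy SecureAgent SafeActor AbstractRecord object] + [SmartTask LocalBlock]
  take LazyEvent:  [LazyEvent LocalRecord AbstractRecord object] + [LocalBlock SmartQueue SafeProxy SecureAgent SafeActor AbstractRecord object] + [LocalBlock]
  take LocalRecord:  [LocalRecord AbstractRecord object] + [LocalBlock SmartQueue SafeProxy SecureAgent SafeActor AbstractRecord object] + [LocalBlock]
  take LocalBlock:  [AbstractRecord object] + [LocalBlock SmartQueue SafeProxy SecureAgent SafeActor AbstractRecord object] + [LocalBlock]
  take SmartQueue:  [AbstractRecord object] + [SmartQueue SafeProxy SecureAgent SafeActor AbstractRecord object]
  take SafeProxy:  [AbstractRecord object] + [SafeProxy SecureAgent SafeActor AbstractRecord object]
  take SecureAgent:  [AbstractRecord object] + [SecureAgent SafeActor AbstractRecord object]
  take SafeActor:  [AbstractRecord object] + [SafeActor AbstractRecord object]
  take AbstractRecord:  [AbstractRecord object] + [AbstractRecord object]
  take object:  [object] + [object]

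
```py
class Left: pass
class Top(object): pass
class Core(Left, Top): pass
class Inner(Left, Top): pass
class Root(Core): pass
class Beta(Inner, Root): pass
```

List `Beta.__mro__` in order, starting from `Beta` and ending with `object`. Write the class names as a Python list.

[Beta, Inner, Root, Core, Left, Top, object]

L[Beta] = Beta + merge(L[Inner], L[Root], [Inner Root])
  take Inner:  [Inner Left Top object] + [Root Core Left Top object] + [Inner Root]
  take Root:  [Left Top object] + [Root Core Left Top object] + [Root]
  take Core:  [Left Top object] + [Core Left Top object]
  take Left:  [Left Top object] + [Left Top object]
  take Top:  [Top object] + [Top object]
  take object:  [object] + [object]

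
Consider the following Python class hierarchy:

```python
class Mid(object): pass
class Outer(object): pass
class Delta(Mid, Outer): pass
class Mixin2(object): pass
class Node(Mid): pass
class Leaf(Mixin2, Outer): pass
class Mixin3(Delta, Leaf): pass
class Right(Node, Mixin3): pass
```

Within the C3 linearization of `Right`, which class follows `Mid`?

Leaf

L[Right] = Right + merge(L[Node], L[Mixin3], [Node Mixin3])
  take Node:  [Node Mid object] + [Mixin3 Delta Mid Leaf Mixin2 Outer object] + [Node Mixin3]
  take Mixin3:  [Mid object] + [Mixin3 Delta Mid Leaf Mixin2 Outer object] + [Mixin3]
  take Delta:  [Mid object] + [Delta Mid Leaf Mixin2 Outer object]
  take Mid:  [Mid object] + [Mid Leaf Mixin2 Outer object]
  take Leaf:  [object] + [Leaf Mixin2 Outer object]
  take Mixin2:  [object] + [Mixin2 Outer object]
  take Outer:  [object] + [Outer object]
  take object:  [object] + [object]
MRO: Right Node Mixin3 Delta Mid Leaf Mixin2 Outer object
Mid is at position 4; next is Leaf.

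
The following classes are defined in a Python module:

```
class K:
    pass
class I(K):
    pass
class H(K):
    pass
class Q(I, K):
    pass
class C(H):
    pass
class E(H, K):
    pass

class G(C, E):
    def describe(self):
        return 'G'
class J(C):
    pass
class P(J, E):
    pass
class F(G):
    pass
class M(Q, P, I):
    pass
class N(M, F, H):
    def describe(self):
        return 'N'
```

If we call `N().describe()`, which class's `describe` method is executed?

N

L[N] = N + merge(L[M], L[F], L[H], [M F H])
  take M:  [M Q P I J C E H K object] + [F G C E H K object] + [H K object] + [M F H]
  take Q:  [Q P I J C E H K object] + [F G C E H K object] + [H K object] + [F H]
  take P:  [P I J C E H K object] + [F G C E H K object] + [H K object] + [F H]
  take I:  [I J C E H K object] + [F G C E H K object] + [H K object] + [F H]
  take J:  [J C E H K object] + [F G C E H K object] + [H K object] + [F H]
  take F:  [C E H K object] + [F G C E H K object] + [H K object] + [F H]
  take G:  [C E H K object] + [G C E H K object] + [H K object] + [H]
  take C:  [C E H K object] + [C E H K object] + [H K object] + [H]
  take E:  [E H K object] + [E H K object] + [H K object] + [H]
  take H:  [H K object] + [H K object] + [H K object] + [H]
  take K:  [K object] + [K object] + [K object]
  take object:  [object] + [object] + [object]
MRO: N M Q P I J F G C E H K object
describe is defined in: G, N. First along the MRO is N.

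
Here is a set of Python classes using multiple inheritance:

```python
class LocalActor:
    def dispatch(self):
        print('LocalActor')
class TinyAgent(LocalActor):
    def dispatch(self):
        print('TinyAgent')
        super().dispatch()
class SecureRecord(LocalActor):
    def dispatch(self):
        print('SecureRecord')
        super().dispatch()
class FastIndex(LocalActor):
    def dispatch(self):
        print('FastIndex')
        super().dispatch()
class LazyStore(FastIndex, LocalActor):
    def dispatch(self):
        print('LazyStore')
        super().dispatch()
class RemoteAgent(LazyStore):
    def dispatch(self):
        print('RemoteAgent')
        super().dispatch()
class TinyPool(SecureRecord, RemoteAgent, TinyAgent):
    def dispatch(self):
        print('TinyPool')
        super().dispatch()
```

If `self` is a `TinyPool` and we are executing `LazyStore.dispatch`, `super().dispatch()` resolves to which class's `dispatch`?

L[TinyPool] = TinyPool + merge(L[SecureRecord], L[RemoteAgent], L[TinyAgent], [SecureRecord RemoteAgent TinyAgent])
  take SecureRecord:  [SecureRecord LocalActor object] + [RemoteAgent LazyStore FastIndex LocalActor object] + [TinyAgent LocalActor object] + [SecureRecord RemoteAgent TinyAgent]
  take RemoteAgent:  [LocalActor object] + [RemoteAgent LazyStore FastIndex LocalActor object] + [TinyAgent LocalActor object] + [RemoteAgent TinyAgent]
  take LazyStore:  [LocalActor object] + [LazyStore FastIndex LocalActor object] + [TinyAgent LocalActor object] + [TinyAgent]
  take FastIndex:  [LocalActor object] + [FastIndex LocalActor object] + [TinyAgent LocalActor object] + [TinyAgent]
  take TinyAgent:  [LocalActor object] + [LocalActor object] + [TinyAgent LocalActor object] + [TinyAgent]
  take LocalActor:  [LocalActor object] + [LocalActor object] + [LocalActor object]
  take object:  [object] + [object] + [object]
MRO: TinyPool SecureRecord RemoteAgent LazyStore FastIndex TinyAgent LocalActor object
super() in LazyStore.dispatch on a TinyPool instance goes to the class after LazyStore in TinyPool's MRO: FastIndex.

FastIndex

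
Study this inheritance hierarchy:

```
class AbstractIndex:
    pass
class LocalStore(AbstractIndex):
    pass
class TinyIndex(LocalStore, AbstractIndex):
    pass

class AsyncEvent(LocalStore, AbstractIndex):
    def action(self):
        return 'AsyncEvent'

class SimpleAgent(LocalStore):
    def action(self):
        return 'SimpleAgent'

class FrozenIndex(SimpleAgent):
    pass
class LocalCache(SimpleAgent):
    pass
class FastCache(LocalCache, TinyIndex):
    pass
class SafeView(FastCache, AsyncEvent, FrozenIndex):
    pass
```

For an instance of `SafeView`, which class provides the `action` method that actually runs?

AsyncEvent

L[SafeView] = SafeView + merge(L[FastCache], L[AsyncEvent], L[FrozenIndex], [FastCache AsyncEvent FrozenIndex])
  take FastCache:  [FastCache LocalCache SimpleAgent TinyIndex LocalStore AbstractIndex object] + [AsyncEvent LocalStore AbstractIndex object] + [FrozenIndex SimpleAgent LocalStore AbstractIndex object] + [FastCache AsyncEvent FrozenIndex]
  take LocalCache:  [LocalCache SimpleAgent TinyIndex LocalStore AbstractIndex object] + [AsyncEvent LocalStore AbstractIndex object] + [FrozenIndex SimpleAgent LocalStore AbstractIndex object] + [AsyncEvent FrozenIndex]
  take AsyncEvent:  [SimpleAgent TinyIndex LocalStore AbstractIndex object] + [AsyncEvent LocalStore AbstractIndex object] + [FrozenIndex SimpleAgent LocalStore AbstractIndex object] + [AsyncEvent FrozenIndex]
  take FrozenIndex:  [SimpleAgent TinyIndex LocalStore AbstractIndex object] + [LocalStore AbstractIndex object] + [FrozenIndex SimpleAgent LocalStore AbstractIndex object] + [FrozenIndex]
  take SimpleAgent:  [SimpleAgent TinyIndex LocalStore AbstractIndex object] + [LocalStore AbstractIndex object] + [SimpleAgent LocalStore AbstractIndex object]
  take TinyIndex:  [TinyIndex LocalStore AbstractIndex object] + [LocalStore AbstractIndex object] + [LocalStore AbstractIndex object]
  take LocalStore:  [LocalStore AbstractIndex object] + [LocalStore AbstractIndex object] + [LocalStore AbstractIndex object]
  take AbstractIndex:  [AbstractIndex object] + [AbstractIndex object] + [AbstractIndex object]
  take object:  [object] + [object] + [object]
MRO: SafeView FastCache LocalCache AsyncEvent FrozenIndex SimpleAgent TinyIndex LocalStore AbstractIndex object
action is defined in: AsyncEvent, SimpleAgent. First along the MRO is AsyncEvent.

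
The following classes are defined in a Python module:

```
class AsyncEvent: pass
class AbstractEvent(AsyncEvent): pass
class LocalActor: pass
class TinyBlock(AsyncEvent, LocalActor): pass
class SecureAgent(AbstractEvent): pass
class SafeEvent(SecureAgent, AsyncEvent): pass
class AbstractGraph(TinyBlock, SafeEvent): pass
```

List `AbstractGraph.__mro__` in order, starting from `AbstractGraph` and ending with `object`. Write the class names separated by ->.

AbstractGraph -> TinyBlock -> SafeEvent -> SecureAgent -> AbstractEvent -> AsyncEvent -> LocalActor -> object

L[AbstractGraph] = AbstractGraph + merge(L[TinyBlock], L[SafeEvent], [TinyBlock SafeEvent])
  take TinyBlock:  [TinyBlock AsyncEvent LocalActor object] + [SafeEvent SecureAgent AbstractEvent AsyncEvent object] + [TinyBlock SafeEvent]
  take SafeEvent:  [AsyncEvent LocalActor object] + [SafeEvent SecureAgent AbstractEvent AsyncEvent object] + [SafeEvent]
  take SecureAgent:  [AsyncEvent LocalActor object] + [SecureAgent AbstractEvent AsyncEvent object]
  take AbstractEvent:  [AsyncEvent LocalActor object] + [AbstractEvent AsyncEvent object]
  take AsyncEvent:  [AsyncEvent LocalActor object] + [AsyncEvent object]
  take LocalActor:  [LocalActor object] + [object]
  take object:  [object] + [object]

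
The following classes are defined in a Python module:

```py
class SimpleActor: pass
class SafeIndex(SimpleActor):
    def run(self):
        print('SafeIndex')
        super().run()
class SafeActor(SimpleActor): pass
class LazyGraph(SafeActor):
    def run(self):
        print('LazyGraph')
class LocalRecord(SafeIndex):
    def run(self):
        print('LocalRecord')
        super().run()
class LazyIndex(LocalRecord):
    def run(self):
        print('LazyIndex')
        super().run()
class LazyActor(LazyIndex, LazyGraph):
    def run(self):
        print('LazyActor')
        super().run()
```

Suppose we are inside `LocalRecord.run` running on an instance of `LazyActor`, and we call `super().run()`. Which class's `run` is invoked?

L[LazyActor] = LazyActor + merge(L[LazyIndex], L[LazyGraph], [LazyIndex LazyGraph])
  take LazyIndex:  [LazyIndex LocalRecord SafeIndex SimpleActor object] + [LazyGraph SafeActor SimpleActor object] + [LazyIndex LazyGraph]
  take LocalRecord:  [LocalRecord SafeIndex SimpleActor object] + [LazyGraph SafeActor SimpleActor object] + [LazyGraph]
  take SafeIndex:  [SafeIndex SimpleActor object] + [LazyGraph SafeActor SimpleActor object] + [LazyGraph]
  take LazyGraph:  [SimpleActor object] + [LazyGraph SafeActor SimpleActor object] + [LazyGraph]
  take SafeActor:  [SimpleActor object] + [SafeActor SimpleActor object]
  take SimpleActor:  [SimpleActor object] + [SimpleActor object]
  take object:  [object] + [object]
MRO: LazyActor LazyIndex LocalRecord SafeIndex LazyGraph SafeActor SimpleActor object
super() in LocalRecord.run on a LazyActor instance goes to the class after LocalRecord in LazyActor's MRO: SafeIndex.

SafeIndex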